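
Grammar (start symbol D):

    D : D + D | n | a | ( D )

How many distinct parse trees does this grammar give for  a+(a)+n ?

2

Parse trees for a+(a)+n:
  [D [D a] + [D [D ( [D a] )] + [D n]]]
  [D [D [D a] + [D ( [D a] )]] + [D n]]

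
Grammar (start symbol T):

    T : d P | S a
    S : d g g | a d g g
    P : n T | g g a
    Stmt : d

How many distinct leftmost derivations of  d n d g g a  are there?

Parse trees for d n d g g a:
  [T d [P n [T d [P g g a]]]]
  [T d [P n [T [S d g g] a]]]

2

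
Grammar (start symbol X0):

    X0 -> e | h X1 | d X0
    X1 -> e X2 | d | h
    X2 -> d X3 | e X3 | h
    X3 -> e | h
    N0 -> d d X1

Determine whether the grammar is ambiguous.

Unambiguous

(N0 is unreachable from X0, so its rules don't affect L(X0).) The reachable rules are right-linear with at most one rule per (nonterminal, next-terminal) pair. Each input token forces the next rule, so parsing is deterministic.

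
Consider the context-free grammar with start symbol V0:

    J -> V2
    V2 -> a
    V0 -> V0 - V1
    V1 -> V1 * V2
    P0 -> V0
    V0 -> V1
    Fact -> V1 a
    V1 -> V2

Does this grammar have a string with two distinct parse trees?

Only V0, V1, V2 are reachable from V0; ignoring the rest: This is a standard precedence ladder (V0 over V1 over V2), with each level left-recursive on its own operator ('-' at V0, '*' at V1). That structure is LR(1), hence unambiguous.

Unambiguous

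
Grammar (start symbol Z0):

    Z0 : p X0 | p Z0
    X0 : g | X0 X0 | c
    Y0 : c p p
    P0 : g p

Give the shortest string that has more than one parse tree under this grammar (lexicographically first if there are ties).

length 2: no string has ≥2 trees
length 3: no string has ≥2 trees
length 4: p c c c has 2 parse trees

Two derivations of p c c c:
  Z0 ⇒ p X0 ⇒ p X0 X0 ⇒ p X0 X0 X0 ⇒ p c X0 X0 ⇒ p c c X0 ⇒ p c c c
  Z0 ⇒ p X0 ⇒ p X0 X0 ⇒ p c X0 ⇒ p c X0 X0 ⇒ p c c X0 ⇒ p c c c

p c c c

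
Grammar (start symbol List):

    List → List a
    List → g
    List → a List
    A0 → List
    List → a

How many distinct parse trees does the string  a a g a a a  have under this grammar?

10

Parse trees for a a g a a a (showing first 6 of 10):
  [List [List [List [List a [List a [List g]]] a] a] a]
  [List [List [List a [List [List a [List g]] a]] a] a]
  [List [List [List a [List a [List [List g] a]]] a] a]
  [List [List a [List [List [List a [List g]] a] a]] a]
  [List [List a [List [List a [List [List g] a]] a]] a]
  [List [List a [List a [List [List [List g] a] a]]] a]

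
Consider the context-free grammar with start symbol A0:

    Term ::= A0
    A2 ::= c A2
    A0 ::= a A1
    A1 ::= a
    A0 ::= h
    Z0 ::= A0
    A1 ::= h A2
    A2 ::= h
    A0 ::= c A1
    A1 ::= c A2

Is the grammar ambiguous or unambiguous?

Unambiguous

(Z0, Term are unreachable from A0, so their rules don't affect L(A0).) The reachable rules are right-linear with at most one rule per (nonterminal, next-terminal) pair. Each input token forces the next rule, so parsing is deterministic.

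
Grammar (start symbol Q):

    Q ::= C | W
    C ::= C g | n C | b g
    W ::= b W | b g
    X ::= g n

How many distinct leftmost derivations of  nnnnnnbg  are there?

Parse trees for nnnnnnbg:
  [Q [C n [C n [C n [C n [C n [C n [C b g]]]]]]]]

1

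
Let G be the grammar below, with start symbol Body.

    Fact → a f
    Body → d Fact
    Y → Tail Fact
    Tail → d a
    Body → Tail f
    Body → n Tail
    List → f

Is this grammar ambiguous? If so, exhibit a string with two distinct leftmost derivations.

Witness: d a f

Derivation 1: Body ⇒ d Fact ⇒ d a f
Derivation 2: Body ⇒ Tail f ⇒ d a f

Two distinct leftmost derivations for the same string.

Ambiguous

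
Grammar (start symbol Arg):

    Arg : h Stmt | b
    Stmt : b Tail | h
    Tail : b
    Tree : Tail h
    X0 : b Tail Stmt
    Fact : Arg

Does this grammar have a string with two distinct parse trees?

(Tree, X0, Fact are unreachable from Arg, so their rules don't affect L(Arg).) Restricted to the reachable nonterminals, every rule has the form A → t or A → t B, and no two rules for the same A share a first terminal. The grammar encodes a DFA — one run per string.

Unambiguous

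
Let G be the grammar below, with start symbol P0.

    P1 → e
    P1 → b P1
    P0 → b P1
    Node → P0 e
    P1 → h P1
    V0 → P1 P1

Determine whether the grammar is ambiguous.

Unambiguous

Only P0, P1 are reachable from P0; ignoring the rest: The reachable rules are right-linear with at most one rule per (nonterminal, next-terminal) pair. Each input token forces the next rule, so parsing is deterministic.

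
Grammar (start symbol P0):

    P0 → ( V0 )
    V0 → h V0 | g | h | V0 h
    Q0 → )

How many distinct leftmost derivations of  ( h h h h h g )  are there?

Parse trees for ( h h h h h g ):
  [P0 ( [V0 h [V0 h [V0 h [V0 h [V0 h [V0 g]]]]]] )]

1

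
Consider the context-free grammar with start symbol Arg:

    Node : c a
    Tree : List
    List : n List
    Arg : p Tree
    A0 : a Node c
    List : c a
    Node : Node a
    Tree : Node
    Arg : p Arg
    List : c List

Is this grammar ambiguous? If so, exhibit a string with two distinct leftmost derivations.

Ambiguous

Witness: p c a

Derivation 1: Arg ⇒ p Tree ⇒ p List ⇒ p c a
Derivation 2: Arg ⇒ p Tree ⇒ p Node ⇒ p c a

Two distinct leftmost derivations for the same string.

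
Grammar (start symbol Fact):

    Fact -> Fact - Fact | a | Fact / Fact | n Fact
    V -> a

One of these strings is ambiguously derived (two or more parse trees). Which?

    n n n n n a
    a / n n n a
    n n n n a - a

n n n n a - a

n n n n n a: 1 tree
a / n n n a: 1 tree
n n n n a - a: 5 trees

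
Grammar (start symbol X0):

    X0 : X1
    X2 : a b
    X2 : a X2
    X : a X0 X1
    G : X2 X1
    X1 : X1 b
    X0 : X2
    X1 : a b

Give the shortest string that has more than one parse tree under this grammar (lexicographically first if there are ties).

a b

length 2: a b has 2 parse trees

Two derivations of a b:
  X0 ⇒ X1 ⇒ a b
  X0 ⇒ X2 ⇒ a b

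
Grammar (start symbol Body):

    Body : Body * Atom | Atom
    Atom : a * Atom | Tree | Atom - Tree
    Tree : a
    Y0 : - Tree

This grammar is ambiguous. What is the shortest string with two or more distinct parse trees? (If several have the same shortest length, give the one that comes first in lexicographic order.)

a * a

length 1: no string has ≥2 trees
length 3: a * a has 2 parse trees

Two derivations of a * a:
  Body ⇒ Body * Atom ⇒ Atom * Atom ⇒ Tree * Atom ⇒ a * Atom ⇒ a * Tree ⇒ a * a
  Body ⇒ Atom ⇒ a * Atom ⇒ a * Tree ⇒ a * a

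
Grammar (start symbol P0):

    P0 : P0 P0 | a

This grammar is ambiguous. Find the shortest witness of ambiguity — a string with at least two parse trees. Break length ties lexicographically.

a a a

length 1: no string has ≥2 trees
length 2: no string has ≥2 trees
length 3: a a a has 2 parse trees

Two derivations of a a a:
  P0 ⇒ P0 P0 ⇒ P0 P0 P0 ⇒ a P0 P0 ⇒ a a P0 ⇒ a a a
  P0 ⇒ P0 P0 ⇒ a P0 ⇒ a P0 P0 ⇒ a a P0 ⇒ a a a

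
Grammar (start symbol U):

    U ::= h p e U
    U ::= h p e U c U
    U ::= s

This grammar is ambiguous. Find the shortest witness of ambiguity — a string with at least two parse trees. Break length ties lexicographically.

length 1: no string has ≥2 trees
length 4: no string has ≥2 trees
length 6: no string has ≥2 trees
length 7: no string has ≥2 trees
length 9: h p e h p e s c s has 2 parse trees

Two derivations of h p e h p e s c s:
  U ⇒ h p e U ⇒ h p e h p e U c U ⇒ h p e h p e s c U ⇒ h p e h p e s c s
  U ⇒ h p e U c U ⇒ h p e h p e U c U ⇒ h p e h p e s c U ⇒ h p e h p e s c s

h p e h p e s c s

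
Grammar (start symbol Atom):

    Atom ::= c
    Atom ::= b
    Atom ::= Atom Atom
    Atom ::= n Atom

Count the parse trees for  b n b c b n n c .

Parse trees for b n b c b n n c (showing first 6 of 28):
  [Atom [Atom b] [Atom [Atom n [Atom b]] [Atom [Atom c] [Atom [Atom b] [Atom n [Atom n [Atom c]]]]]]]
  [Atom [Atom b] [Atom [Atom n [Atom b]] [Atom [Atom [Atom c] [Atom b]] [Atom n [Atom n [Atom c]]]]]]
  [Atom [Atom b] [Atom [Atom [Atom n [Atom b]] [Atom c]] [Atom [Atom b] [Atom n [Atom n [Atom c]]]]]]
  [Atom [Atom b] [Atom [Atom n [Atom [Atom b] [Atom c]]] [Atom [Atom b] [Atom n [Atom n [Atom c]]]]]]
  [Atom [Atom b] [Atom [Atom [Atom n [Atom b]] [Atom [Atom c] [Atom b]]] [Atom n [Atom n [Atom c]]]]]
  [Atom [Atom b] [Atom [Atom [Atom [Atom n [Atom b]] [Atom c]] [Atom b]] [Atom n [Atom n [Atom c]]]]]

28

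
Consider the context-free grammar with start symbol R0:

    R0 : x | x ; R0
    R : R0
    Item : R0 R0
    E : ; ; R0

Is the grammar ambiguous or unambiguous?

Unambiguous

(R, Item, E are unreachable from R0, so their rules don't affect L(R0).) The reachable grammar is A → atom sep A | atom. Each atom is followed by either the separator (recurse) or end-of-string (stop) — no choice point.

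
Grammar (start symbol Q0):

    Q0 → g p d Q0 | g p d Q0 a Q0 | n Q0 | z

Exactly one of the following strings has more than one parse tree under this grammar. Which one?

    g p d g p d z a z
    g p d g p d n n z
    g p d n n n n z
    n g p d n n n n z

g p d g p d z a z

g p d g p d z a z: 2 trees
g p d g p d n n z: 1 tree
g p d n n n n z: 1 tree
n g p d n n n n z: 1 tree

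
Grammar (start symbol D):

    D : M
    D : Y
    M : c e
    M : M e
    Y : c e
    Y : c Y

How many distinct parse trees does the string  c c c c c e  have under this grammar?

Parse trees for c c c c c e:
  [D [Y c [Y c [Y c [Y c [Y c e]]]]]]

1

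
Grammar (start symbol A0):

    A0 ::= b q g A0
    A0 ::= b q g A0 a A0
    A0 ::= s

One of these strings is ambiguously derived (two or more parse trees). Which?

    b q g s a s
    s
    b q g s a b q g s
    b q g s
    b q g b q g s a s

b q g b q g s a s

b q g s a s: 1 tree
s: 1 tree
b q g s a b q g s: 1 tree
b q g s: 1 tree
b q g b q g s a s: 2 trees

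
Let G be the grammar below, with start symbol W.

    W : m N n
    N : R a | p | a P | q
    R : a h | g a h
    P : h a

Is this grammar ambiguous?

Ambiguous

Witness: m a h a n

Derivation 1: W ⇒ m N n ⇒ m R a n ⇒ m a h a n
Derivation 2: W ⇒ m N n ⇒ m a P n ⇒ m a h a n

Two distinct leftmost derivations for the same string.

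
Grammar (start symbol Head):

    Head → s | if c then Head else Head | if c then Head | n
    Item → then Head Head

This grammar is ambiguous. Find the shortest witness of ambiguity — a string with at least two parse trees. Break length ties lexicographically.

if c then if c then n else n

length 1: no string has ≥2 trees
length 4: no string has ≥2 trees
length 6: no string has ≥2 trees
length 7: no string has ≥2 trees
length 9: if c then if c then n else n has 2 parse trees

Two derivations of if c then if c then n else n:
  Head ⇒ if c then Head else Head ⇒ if c then if c then Head else Head ⇒ if c then if c then n else Head ⇒ if c then if c then n else n
  Head ⇒ if c then Head ⇒ if c then if c then Head else Head ⇒ if c then if c then n else Head ⇒ if c then if c then n else n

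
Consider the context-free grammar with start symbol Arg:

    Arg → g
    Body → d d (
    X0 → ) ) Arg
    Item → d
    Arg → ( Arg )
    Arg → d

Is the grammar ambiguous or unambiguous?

(Item, X0, Body are unreachable from Arg, so their rules don't affect L(Arg).) L(Arg) is { openⁿ atom closeⁿ : n ≥ 0 }. The bracket depth fixes n, and the derivation is forced at every step.

Unambiguous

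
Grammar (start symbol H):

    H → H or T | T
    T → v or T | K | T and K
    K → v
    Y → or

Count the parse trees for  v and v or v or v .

2

Parse trees for v and v or v or v:
  [H [H [T [T [K v]] and [K v]]] or [T v or [T [K v]]]]
  [H [H [H [T [T [K v]] and [K v]]] or [T [K v]]] or [T [K v]]]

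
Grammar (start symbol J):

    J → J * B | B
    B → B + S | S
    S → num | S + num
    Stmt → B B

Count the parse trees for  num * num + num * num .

Parse trees for num * num + num * num:
  [J [J [J [B [S num]]] * [B [B [S num]] + [S num]]] * [B [S num]]]
  [J [J [J [B [S num]]] * [B [S [S num] + num]]] * [B [S num]]]

2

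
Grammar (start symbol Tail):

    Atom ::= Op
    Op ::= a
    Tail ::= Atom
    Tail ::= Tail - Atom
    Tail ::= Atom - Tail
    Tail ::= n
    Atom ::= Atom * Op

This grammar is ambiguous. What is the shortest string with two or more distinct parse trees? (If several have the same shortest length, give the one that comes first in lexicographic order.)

a - a

length 1: no string has ≥2 trees
length 3: a - a has 2 parse trees

Two derivations of a - a:
  Tail ⇒ Tail - Atom ⇒ Atom - Atom ⇒ Op - Atom ⇒ a - Atom ⇒ a - Op ⇒ a - a
  Tail ⇒ Atom - Tail ⇒ Op - Tail ⇒ a - Tail ⇒ a - Atom ⇒ a - Op ⇒ a - a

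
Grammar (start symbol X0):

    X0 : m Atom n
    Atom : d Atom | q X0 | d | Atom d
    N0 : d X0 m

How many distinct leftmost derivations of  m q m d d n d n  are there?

2

Parse trees for m q m d d n d n:
  [X0 m [Atom [Atom q [X0 m [Atom d [Atom d]] n]] d] n]
  [X0 m [Atom [Atom q [X0 m [Atom [Atom d] d] n]] d] n]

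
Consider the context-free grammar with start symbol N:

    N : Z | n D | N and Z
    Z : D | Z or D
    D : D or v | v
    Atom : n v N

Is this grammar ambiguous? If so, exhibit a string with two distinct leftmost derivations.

Witness: v or v

Derivation 1: N ⇒ Z ⇒ D ⇒ D or v ⇒ v or v
Derivation 2: N ⇒ Z ⇒ Z or D ⇒ D or D ⇒ v or D ⇒ v or v

Two distinct leftmost derivations for the same string.

Ambiguous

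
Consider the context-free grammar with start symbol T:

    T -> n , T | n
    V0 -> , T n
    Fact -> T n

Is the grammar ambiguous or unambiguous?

Only T is reachable from T; ignoring the rest: The reachable grammar is A → atom sep A | atom. Each atom is followed by either the separator (recurse) or end-of-string (stop) — no choice point.

Unambiguous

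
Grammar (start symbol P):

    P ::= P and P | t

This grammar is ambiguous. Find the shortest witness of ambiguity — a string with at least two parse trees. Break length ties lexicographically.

length 1: no string has ≥2 trees
length 3: no string has ≥2 trees
length 5: t and t and t has 2 parse trees

Two derivations of t and t and t:
  P ⇒ P and P ⇒ P and P and P ⇒ t and P and P ⇒ t and t and P ⇒ t and t and t
  P ⇒ P and P ⇒ t and P ⇒ t and P and P ⇒ t and t and P ⇒ t and t and t

t and t and t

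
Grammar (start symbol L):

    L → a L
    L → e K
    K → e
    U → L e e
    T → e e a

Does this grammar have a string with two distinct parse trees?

(U, T are unreachable from L, so their rules don't affect L(L).) The reachable rules are right-linear with at most one rule per (nonterminal, next-terminal) pair. Each input token forces the next rule, so parsing is deterministic.

Unambiguous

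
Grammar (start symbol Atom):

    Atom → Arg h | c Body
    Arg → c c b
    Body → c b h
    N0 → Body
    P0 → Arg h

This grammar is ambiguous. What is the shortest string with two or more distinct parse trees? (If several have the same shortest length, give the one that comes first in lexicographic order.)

c c b h

length 4: c c b h has 2 parse trees

Two derivations of c c b h:
  Atom ⇒ Arg h ⇒ c c b h
  Atom ⇒ c Body ⇒ c c b h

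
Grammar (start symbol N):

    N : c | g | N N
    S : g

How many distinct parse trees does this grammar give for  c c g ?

2

Parse trees for c c g:
  [N [N c] [N [N c] [N g]]]
  [N [N [N c] [N c]] [N g]]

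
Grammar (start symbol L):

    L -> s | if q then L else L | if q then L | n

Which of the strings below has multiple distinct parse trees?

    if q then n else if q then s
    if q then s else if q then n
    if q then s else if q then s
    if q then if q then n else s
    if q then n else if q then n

if q then n else if q then s: 1 tree
if q then s else if q then n: 1 tree
if q then s else if q then s: 1 tree
if q then if q then n else s: 2 trees
if q then n else if q then n: 1 tree

if q then if q then n else s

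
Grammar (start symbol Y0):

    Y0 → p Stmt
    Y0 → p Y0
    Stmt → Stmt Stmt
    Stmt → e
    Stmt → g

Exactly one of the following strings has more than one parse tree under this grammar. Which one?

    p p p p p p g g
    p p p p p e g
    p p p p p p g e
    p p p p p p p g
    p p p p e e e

p p p p e e e

p p p p p p g g: 1 tree
p p p p p e g: 1 tree
p p p p p p g e: 1 tree
p p p p p p p g: 1 tree
p p p p e e e: 2 trees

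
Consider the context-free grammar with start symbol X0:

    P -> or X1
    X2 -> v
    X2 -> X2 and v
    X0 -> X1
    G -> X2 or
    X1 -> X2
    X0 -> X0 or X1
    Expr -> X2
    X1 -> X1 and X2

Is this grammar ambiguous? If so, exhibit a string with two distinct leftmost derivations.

Witness: v and v

Derivation 1: X0 ⇒ X1 ⇒ X2 ⇒ X2 and v ⇒ v and v
Derivation 2: X0 ⇒ X1 ⇒ X1 and X2 ⇒ X2 and X2 ⇒ v and X2 ⇒ v and v

Two distinct leftmost derivations for the same string.

Ambiguous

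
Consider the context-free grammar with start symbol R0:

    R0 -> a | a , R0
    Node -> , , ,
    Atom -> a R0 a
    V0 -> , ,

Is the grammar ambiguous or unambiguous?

Unambiguous

(Node, Atom, V0 are unreachable from R0, so their rules don't affect L(R0).) The reachable grammar is A → atom sep A | atom. Each atom is followed by either the separator (recurse) or end-of-string (stop) — no choice point.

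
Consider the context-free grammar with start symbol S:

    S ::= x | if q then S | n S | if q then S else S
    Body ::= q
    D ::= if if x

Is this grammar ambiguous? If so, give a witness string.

Witness: if q then if q then x else x

Derivation 1: S ⇒ if q then S ⇒ if q then if q then S else S ⇒ if q then if q then x else S ⇒ if q then if q then x else x
Derivation 2: S ⇒ if q then S else S ⇒ if q then if q then S else S ⇒ if q then if q then x else S ⇒ if q then if q then x else x

Two distinct leftmost derivations for the same string.

Ambiguous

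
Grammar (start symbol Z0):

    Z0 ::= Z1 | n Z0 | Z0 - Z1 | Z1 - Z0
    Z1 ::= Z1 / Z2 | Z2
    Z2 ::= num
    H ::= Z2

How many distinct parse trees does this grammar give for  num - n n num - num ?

5

Parse trees for num - n n num - num:
  [Z0 [Z0 [Z1 [Z2 num]] - [Z0 n [Z0 n [Z0 [Z1 [Z2 num]]]]]] - [Z1 [Z2 num]]]
  [Z0 [Z1 [Z2 num]] - [Z0 n [Z0 n [Z0 [Z0 [Z1 [Z2 num]]] - [Z1 [Z2 num]]]]]]
  [Z0 [Z1 [Z2 num]] - [Z0 n [Z0 n [Z0 [Z1 [Z2 num]] - [Z0 [Z1 [Z2 num]]]]]]]
  [Z0 [Z1 [Z2 num]] - [Z0 n [Z0 [Z0 n [Z0 [Z1 [Z2 num]]]] - [Z1 [Z2 num]]]]]
  [Z0 [Z1 [Z2 num]] - [Z0 [Z0 n [Z0 n [Z0 [Z1 [Z2 num]]]]] - [Z1 [Z2 num]]]]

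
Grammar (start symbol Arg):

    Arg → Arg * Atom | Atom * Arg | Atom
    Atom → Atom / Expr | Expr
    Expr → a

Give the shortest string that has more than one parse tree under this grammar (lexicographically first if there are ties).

a * a

length 1: no string has ≥2 trees
length 3: a * a has 2 parse trees

Two derivations of a * a:
  Arg ⇒ Arg * Atom ⇒ Atom * Atom ⇒ Expr * Atom ⇒ a * Atom ⇒ a * Expr ⇒ a * a
  Arg ⇒ Atom * Arg ⇒ Expr * Arg ⇒ a * Arg ⇒ a * Atom ⇒ a * Expr ⇒ a * a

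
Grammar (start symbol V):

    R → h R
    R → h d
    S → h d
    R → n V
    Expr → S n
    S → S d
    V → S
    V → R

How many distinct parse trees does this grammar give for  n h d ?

2

Parse trees for n h d:
  [V [R n [V [S h d]]]]
  [V [R n [V [R h d]]]]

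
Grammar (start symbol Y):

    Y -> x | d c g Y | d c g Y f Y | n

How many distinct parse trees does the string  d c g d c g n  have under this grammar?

Parse trees for d c g d c g n:
  [Y d c g [Y d c g [Y n]]]

1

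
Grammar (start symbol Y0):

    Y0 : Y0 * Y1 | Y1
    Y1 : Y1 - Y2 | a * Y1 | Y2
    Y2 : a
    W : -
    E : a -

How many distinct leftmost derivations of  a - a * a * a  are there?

Parse trees for a - a * a * a:
  [Y0 [Y0 [Y1 [Y1 [Y2 a]] - [Y2 a]]] * [Y1 a * [Y1 [Y2 a]]]]
  [Y0 [Y0 [Y0 [Y1 [Y1 [Y2 a]] - [Y2 a]]] * [Y1 [Y2 a]]] * [Y1 [Y2 a]]]

2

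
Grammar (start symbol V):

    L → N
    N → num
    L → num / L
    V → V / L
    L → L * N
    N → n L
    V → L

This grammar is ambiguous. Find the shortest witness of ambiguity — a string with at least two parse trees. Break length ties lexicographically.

num / num

length 1: no string has ≥2 trees
length 2: no string has ≥2 trees
length 3: num / num has 2 parse trees

Two derivations of num / num:
  V ⇒ V / L ⇒ L / L ⇒ N / L ⇒ num / L ⇒ num / N ⇒ num / num
  V ⇒ L ⇒ num / L ⇒ num / N ⇒ num / num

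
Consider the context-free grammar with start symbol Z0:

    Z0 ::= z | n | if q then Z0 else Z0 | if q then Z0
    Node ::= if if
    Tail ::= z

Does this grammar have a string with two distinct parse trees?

Witness: if q then if q then n else n

Derivation 1: Z0 ⇒ if q then Z0 else Z0 ⇒ if q then if q then Z0 else Z0 ⇒ if q then if q then n else Z0 ⇒ if q then if q then n else n
Derivation 2: Z0 ⇒ if q then Z0 ⇒ if q then if q then Z0 else Z0 ⇒ if q then if q then n else Z0 ⇒ if q then if q then n else n

Two distinct leftmost derivations for the same string.

Ambiguous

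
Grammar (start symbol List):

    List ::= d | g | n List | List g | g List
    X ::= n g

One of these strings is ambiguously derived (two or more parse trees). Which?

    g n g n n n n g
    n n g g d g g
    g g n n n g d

g n g n n n n g: 1 tree
n n g g d g g: 15 trees
g g n n n g d: 1 tree

n n g g d g g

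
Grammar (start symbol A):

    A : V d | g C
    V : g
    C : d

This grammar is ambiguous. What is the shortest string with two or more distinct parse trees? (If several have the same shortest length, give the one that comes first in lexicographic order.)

length 2: g d has 2 parse trees

Two derivations of g d:
  A ⇒ V d ⇒ g d
  A ⇒ g C ⇒ g d

g d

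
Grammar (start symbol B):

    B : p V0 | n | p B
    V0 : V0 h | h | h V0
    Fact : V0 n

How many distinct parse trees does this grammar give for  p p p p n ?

1

Parse trees for p p p p n:
  [B p [B p [B p [B p [B n]]]]]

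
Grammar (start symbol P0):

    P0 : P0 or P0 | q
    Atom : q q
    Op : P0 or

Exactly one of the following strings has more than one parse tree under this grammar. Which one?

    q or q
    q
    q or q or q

q or q or q

q or q: 1 tree
q: 1 tree
q or q or q: 2 trees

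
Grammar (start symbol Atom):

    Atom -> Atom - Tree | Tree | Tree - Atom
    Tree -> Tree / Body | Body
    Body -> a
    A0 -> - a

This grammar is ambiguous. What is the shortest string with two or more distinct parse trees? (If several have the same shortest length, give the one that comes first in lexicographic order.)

length 1: no string has ≥2 trees
length 3: a - a has 2 parse trees

Two derivations of a - a:
  Atom ⇒ Atom - Tree ⇒ Tree - Tree ⇒ Body - Tree ⇒ a - Tree ⇒ a - Body ⇒ a - a
  Atom ⇒ Tree - Atom ⇒ Body - Atom ⇒ a - Atom ⇒ a - Tree ⇒ a - Body ⇒ a - a

a - a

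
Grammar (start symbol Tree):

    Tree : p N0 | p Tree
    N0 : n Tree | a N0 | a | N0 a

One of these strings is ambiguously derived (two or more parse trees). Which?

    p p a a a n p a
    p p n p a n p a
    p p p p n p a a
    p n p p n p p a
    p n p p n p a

p p a a a n p a: 1 tree
p p n p a n p a: 1 tree
p p p p n p a a: 3 trees
p n p p n p p a: 1 tree
p n p p n p a: 1 tree

p p p p n p a a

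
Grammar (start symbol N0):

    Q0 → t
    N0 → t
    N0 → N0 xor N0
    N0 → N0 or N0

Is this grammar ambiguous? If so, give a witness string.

Ambiguous

Witness: t or t or t

Derivation 1: N0 ⇒ N0 or N0 ⇒ t or N0 ⇒ t or N0 or N0 ⇒ t or t or N0 ⇒ t or t or t
Derivation 2: N0 ⇒ N0 or N0 ⇒ N0 or N0 or N0 ⇒ t or N0 or N0 ⇒ t or t or N0 ⇒ t or t or t

Two distinct leftmost derivations for the same string.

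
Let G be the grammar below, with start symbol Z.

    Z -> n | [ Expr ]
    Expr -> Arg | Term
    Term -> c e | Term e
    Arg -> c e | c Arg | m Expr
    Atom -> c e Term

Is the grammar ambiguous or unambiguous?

Ambiguous

Witness: [ c e ]

Derivation 1: Z ⇒ [ Expr ] ⇒ [ Arg ] ⇒ [ c e ]
Derivation 2: Z ⇒ [ Expr ] ⇒ [ Term ] ⇒ [ c e ]

Two distinct leftmost derivations for the same string.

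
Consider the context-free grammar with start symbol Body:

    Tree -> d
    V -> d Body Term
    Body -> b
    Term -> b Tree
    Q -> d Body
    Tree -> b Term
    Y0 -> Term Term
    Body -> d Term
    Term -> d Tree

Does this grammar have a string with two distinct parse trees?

Unambiguous

(Q, V, Y0 are unreachable from Body, so their rules don't affect L(Body).) The reachable rules are right-linear with at most one rule per (nonterminal, next-terminal) pair. Each input token forces the next rule, so parsing is deterministic.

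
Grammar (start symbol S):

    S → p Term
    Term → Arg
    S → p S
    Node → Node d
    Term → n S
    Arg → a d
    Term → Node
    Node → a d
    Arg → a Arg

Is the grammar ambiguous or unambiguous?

Witness: p a d

Derivation 1: S ⇒ p Term ⇒ p Arg ⇒ p a d
Derivation 2: S ⇒ p Term ⇒ p Node ⇒ p a d

Two distinct leftmost derivations for the same string.

Ambiguous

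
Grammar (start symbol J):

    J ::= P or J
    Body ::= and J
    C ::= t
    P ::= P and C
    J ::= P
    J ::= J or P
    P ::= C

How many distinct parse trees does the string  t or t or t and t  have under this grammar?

Parse trees for t or t or t and t:
  [J [P [C t]] or [J [P [C t]] or [J [P [P [C t]] and [C t]]]]]
  [J [P [C t]] or [J [J [P [C t]]] or [P [P [C t]] and [C t]]]]
  [J [J [P [C t]] or [J [P [C t]]]] or [P [P [C t]] and [C t]]]
  [J [J [J [P [C t]]] or [P [C t]]] or [P [P [C t]] and [C t]]]

4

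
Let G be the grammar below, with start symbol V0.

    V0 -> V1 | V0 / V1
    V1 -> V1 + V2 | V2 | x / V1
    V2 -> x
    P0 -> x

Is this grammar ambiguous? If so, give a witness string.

Ambiguous

Witness: x / x

Derivation 1: V0 ⇒ V1 ⇒ x / V1 ⇒ x / V2 ⇒ x / x
Derivation 2: V0 ⇒ V0 / V1 ⇒ V1 / V1 ⇒ V2 / V1 ⇒ x / V1 ⇒ x / V2 ⇒ x / x

Two distinct leftmost derivations for the same string.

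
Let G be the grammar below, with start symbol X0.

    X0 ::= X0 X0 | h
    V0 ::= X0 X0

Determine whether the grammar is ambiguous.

Ambiguous

Witness: h h h

Derivation 1: X0 ⇒ X0 X0 ⇒ X0 X0 X0 ⇒ h X0 X0 ⇒ h h X0 ⇒ h h h
Derivation 2: X0 ⇒ X0 X0 ⇒ h X0 ⇒ h X0 X0 ⇒ h h X0 ⇒ h h h

Two distinct leftmost derivations for the same string.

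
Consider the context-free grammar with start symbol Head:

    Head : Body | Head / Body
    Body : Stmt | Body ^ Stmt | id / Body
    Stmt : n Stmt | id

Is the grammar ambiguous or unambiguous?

Ambiguous

Witness: id / id

Derivation 1: Head ⇒ Body ⇒ id / Body ⇒ id / Stmt ⇒ id / id
Derivation 2: Head ⇒ Head / Body ⇒ Body / Body ⇒ Stmt / Body ⇒ id / Body ⇒ id / Stmt ⇒ id / id

Two distinct leftmost derivations for the same string.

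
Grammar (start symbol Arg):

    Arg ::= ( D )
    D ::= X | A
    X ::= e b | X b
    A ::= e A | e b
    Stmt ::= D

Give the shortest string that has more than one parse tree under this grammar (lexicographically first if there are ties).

length 4: ( e b ) has 2 parse trees

Two derivations of ( e b ):
  Arg ⇒ ( D ) ⇒ ( X ) ⇒ ( e b )
  Arg ⇒ ( D ) ⇒ ( A ) ⇒ ( e b )

( e b )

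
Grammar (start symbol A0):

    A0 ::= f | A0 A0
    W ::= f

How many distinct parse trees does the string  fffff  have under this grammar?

14

Parse trees for fffff (showing first 6 of 14):
  [A0 [A0 f] [A0 [A0 f] [A0 [A0 f] [A0 [A0 f] [A0 f]]]]]
  [A0 [A0 f] [A0 [A0 f] [A0 [A0 [A0 f] [A0 f]] [A0 f]]]]
  [A0 [A0 f] [A0 [A0 [A0 f] [A0 f]] [A0 [A0 f] [A0 f]]]]
  [A0 [A0 f] [A0 [A0 [A0 f] [A0 [A0 f] [A0 f]]] [A0 f]]]
  [A0 [A0 f] [A0 [A0 [A0 [A0 f] [A0 f]] [A0 f]] [A0 f]]]
  [A0 [A0 [A0 f] [A0 f]] [A0 [A0 f] [A0 [A0 f] [A0 f]]]]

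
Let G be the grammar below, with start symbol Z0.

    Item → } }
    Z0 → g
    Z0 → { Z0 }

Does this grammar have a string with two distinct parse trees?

(Item is unreachable from Z0, so its rules don't affect L(Z0).) L(Z0) is { openⁿ atom closeⁿ : n ≥ 0 }. The bracket depth fixes n, and the derivation is forced at every step.

Unambiguous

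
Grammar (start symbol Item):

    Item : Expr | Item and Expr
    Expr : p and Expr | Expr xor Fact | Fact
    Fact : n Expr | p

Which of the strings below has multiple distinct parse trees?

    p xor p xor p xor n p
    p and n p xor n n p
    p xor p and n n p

p xor p xor p xor n p: 1 tree
p and n p xor n n p: 5 trees
p xor p and n n p: 1 tree

p and n p xor n n p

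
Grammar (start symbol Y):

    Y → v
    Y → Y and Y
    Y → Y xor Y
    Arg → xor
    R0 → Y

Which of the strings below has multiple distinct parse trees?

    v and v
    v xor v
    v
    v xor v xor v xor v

v xor v xor v xor v

v and v: 1 tree
v xor v: 1 tree
v: 1 tree
v xor v xor v xor v: 5 trees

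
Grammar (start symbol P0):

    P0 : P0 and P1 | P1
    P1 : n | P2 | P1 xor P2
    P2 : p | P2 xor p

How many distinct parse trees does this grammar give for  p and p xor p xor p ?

4

Parse trees for p and p xor p xor p:
  [P0 [P0 [P1 [P2 p]]] and [P1 [P2 [P2 [P2 p] xor p] xor p]]]
  [P0 [P0 [P1 [P2 p]]] and [P1 [P1 [P2 p]] xor [P2 [P2 p] xor p]]]
  [P0 [P0 [P1 [P2 p]]] and [P1 [P1 [P2 [P2 p] xor p]] xor [P2 p]]]
  [P0 [P0 [P1 [P2 p]]] and [P1 [P1 [P1 [P2 p]] xor [P2 p]] xor [P2 p]]]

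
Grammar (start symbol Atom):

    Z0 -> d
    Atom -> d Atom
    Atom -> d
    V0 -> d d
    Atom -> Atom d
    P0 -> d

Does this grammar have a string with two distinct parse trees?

Ambiguous

Witness: d d

Derivation 1: Atom ⇒ d Atom ⇒ d d
Derivation 2: Atom ⇒ Atom d ⇒ d d

Two distinct leftmost derivations for the same string.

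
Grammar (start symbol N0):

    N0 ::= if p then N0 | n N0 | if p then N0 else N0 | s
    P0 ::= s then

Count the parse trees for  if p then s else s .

Parse trees for if p then s else s:
  [N0 if p then [N0 s] else [N0 s]]

1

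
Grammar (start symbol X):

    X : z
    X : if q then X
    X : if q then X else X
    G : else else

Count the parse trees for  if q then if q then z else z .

2

Parse trees for if q then if q then z else z:
  [X if q then [X if q then [X z] else [X z]]]
  [X if q then [X if q then [X z]] else [X z]]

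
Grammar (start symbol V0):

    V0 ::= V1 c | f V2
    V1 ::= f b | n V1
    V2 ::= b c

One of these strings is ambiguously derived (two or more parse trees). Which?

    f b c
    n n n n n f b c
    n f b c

f b c: 2 trees
n n n n n f b c: 1 tree
n f b c: 1 tree

f b c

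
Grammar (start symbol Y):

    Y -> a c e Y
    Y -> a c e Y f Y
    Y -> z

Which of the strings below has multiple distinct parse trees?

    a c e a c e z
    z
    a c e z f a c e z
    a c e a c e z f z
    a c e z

a c e a c e z f z

a c e a c e z: 1 tree
z: 1 tree
a c e z f a c e z: 1 tree
a c e a c e z f z: 2 trees
a c e z: 1 tree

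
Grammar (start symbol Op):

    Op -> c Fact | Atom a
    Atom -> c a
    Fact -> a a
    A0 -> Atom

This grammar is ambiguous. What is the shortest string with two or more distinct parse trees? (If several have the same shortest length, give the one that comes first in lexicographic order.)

c a a

length 3: c a a has 2 parse trees

Two derivations of c a a:
  Op ⇒ c Fact ⇒ c a a
  Op ⇒ Atom a ⇒ c a a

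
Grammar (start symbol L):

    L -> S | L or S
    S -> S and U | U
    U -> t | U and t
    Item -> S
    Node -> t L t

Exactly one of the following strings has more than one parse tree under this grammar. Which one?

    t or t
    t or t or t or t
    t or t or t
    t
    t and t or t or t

t or t: 1 tree
t or t or t or t: 1 tree
t or t or t: 1 tree
t: 1 tree
t and t or t or t: 2 trees

t and t or t or t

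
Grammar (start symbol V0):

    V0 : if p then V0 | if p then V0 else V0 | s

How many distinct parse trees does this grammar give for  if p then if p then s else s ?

2

Parse trees for if p then if p then s else s:
  [V0 if p then [V0 if p then [V0 s] else [V0 s]]]
  [V0 if p then [V0 if p then [V0 s]] else [V0 s]]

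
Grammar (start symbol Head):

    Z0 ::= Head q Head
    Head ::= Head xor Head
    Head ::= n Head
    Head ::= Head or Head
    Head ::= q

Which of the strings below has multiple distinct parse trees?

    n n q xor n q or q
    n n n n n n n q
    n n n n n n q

n n q xor n q or q

n n q xor n q or q: 12 trees
n n n n n n n q: 1 tree
n n n n n n q: 1 tree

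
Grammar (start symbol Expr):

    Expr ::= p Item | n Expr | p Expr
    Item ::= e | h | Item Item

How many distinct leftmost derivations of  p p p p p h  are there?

1

Parse trees for p p p p p h:
  [Expr p [Expr p [Expr p [Expr p [Expr p [Item h]]]]]]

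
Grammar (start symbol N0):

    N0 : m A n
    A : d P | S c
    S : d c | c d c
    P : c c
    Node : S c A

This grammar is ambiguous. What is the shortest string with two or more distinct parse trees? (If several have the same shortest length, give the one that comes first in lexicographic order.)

length 5: m d c c n has 2 parse trees

Two derivations of m d c c n:
  N0 ⇒ m A n ⇒ m d P n ⇒ m d c c n
  N0 ⇒ m A n ⇒ m S c n ⇒ m d c c n

m d c c n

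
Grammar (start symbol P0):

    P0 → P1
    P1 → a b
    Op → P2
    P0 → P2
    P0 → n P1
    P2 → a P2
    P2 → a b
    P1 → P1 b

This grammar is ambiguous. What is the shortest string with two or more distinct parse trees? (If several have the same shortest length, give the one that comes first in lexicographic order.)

a b

length 2: a b has 2 parse trees

Two derivations of a b:
  P0 ⇒ P1 ⇒ a b
  P0 ⇒ P2 ⇒ a b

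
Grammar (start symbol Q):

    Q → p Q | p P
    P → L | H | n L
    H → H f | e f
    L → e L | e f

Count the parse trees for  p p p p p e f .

2

Parse trees for p p p p p e f:
  [Q p [Q p [Q p [Q p [Q p [P [L e f]]]]]]]
  [Q p [Q p [Q p [Q p [Q p [P [H e f]]]]]]]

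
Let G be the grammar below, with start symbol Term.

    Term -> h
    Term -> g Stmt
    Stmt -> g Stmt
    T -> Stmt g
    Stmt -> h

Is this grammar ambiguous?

Unambiguous

(T is unreachable from Term, so its rules don't affect L(Term).) The reachable rules are right-linear with at most one rule per (nonterminal, next-terminal) pair. Each input token forces the next rule, so parsing is deterministic.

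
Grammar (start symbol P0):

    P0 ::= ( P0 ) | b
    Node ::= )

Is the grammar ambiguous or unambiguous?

Only P0 is reachable from P0; ignoring the rest: Each string is a nest of matched brackets around a single atom. An opening bracket forces the recursive rule; an atom forces the base rule.

Unambiguous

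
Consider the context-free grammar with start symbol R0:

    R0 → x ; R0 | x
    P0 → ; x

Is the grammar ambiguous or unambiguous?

Unambiguous

Only R0 is reachable from R0; ignoring the rest: The reachable grammar is A → atom sep A | atom. Each atom is followed by either the separator (recurse) or end-of-string (stop) — no choice point.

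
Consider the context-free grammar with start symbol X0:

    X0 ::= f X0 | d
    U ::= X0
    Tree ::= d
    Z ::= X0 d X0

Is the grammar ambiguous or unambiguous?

Unambiguous

Only X0 is reachable from X0; ignoring the rest: The reachable rules are right-linear with at most one rule per (nonterminal, next-terminal) pair. Each input token forces the next rule, so parsing is deterministic.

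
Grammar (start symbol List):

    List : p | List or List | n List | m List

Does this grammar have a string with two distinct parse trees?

Witness: m p or p

Derivation 1: List ⇒ List or List ⇒ m List or List ⇒ m p or List ⇒ m p or p
Derivation 2: List ⇒ m List ⇒ m List or List ⇒ m p or List ⇒ m p or p

Two distinct leftmost derivations for the same string.

Ambiguous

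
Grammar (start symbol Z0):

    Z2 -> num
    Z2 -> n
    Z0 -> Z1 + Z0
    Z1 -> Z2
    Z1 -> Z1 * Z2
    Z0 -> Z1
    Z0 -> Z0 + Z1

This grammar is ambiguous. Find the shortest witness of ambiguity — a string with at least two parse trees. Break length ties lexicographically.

length 1: no string has ≥2 trees
length 3: n + n has 2 parse trees

Two derivations of n + n:
  Z0 ⇒ Z1 + Z0 ⇒ Z2 + Z0 ⇒ n + Z0 ⇒ n + Z1 ⇒ n + Z2 ⇒ n + n
  Z0 ⇒ Z0 + Z1 ⇒ Z1 + Z1 ⇒ Z2 + Z1 ⇒ n + Z1 ⇒ n + Z2 ⇒ n + n

n + n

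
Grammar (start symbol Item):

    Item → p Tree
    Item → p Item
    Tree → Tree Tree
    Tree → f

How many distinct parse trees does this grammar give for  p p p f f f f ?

Parse trees for p p p f f f f:
  [Item p [Item p [Item p [Tree [Tree f] [Tree [Tree f] [Tree [Tree f] [Tree f]]]]]]]
  [Item p [Item p [Item p [Tree [Tree f] [Tree [Tree [Tree f] [Tree f]] [Tree f]]]]]]
  [Item p [Item p [Item p [Tree [Tree [Tree f] [Tree f]] [Tree [Tree f] [Tree f]]]]]]
  [Item p [Item p [Item p [Tree [Tree [Tree f] [Tree [Tree f] [Tree f]]] [Tree f]]]]]
  [Item p [Item p [Item p [Tree [Tree [Tree [Tree f] [Tree f]] [Tree f]] [Tree f]]]]]

5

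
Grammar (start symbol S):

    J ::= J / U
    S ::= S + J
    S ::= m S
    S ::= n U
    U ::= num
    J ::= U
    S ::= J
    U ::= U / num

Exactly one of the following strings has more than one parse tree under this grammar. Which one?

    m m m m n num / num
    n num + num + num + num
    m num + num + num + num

m m m m n num / num: 1 tree
n num + num + num + num: 1 tree
m num + num + num + num: 4 trees

m num + num + num + num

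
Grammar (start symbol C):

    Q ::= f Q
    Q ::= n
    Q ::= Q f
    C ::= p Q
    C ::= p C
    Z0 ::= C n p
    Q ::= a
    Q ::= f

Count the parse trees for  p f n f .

2

Parse trees for p f n f:
  [C p [Q f [Q [Q n] f]]]
  [C p [Q [Q f [Q n]] f]]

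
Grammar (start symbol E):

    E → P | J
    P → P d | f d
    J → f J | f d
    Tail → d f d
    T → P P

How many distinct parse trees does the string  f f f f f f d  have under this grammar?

Parse trees for f f f f f f d:
  [E [J f [J f [J f [J f [J f [J f d]]]]]]]

1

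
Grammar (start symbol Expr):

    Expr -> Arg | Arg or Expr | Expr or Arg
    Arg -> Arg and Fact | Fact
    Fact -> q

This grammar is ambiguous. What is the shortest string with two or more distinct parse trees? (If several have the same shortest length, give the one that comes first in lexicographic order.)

length 1: no string has ≥2 trees
length 3: q or q has 2 parse trees

Two derivations of q or q:
  Expr ⇒ Arg or Expr ⇒ Fact or Expr ⇒ q or Expr ⇒ q or Arg ⇒ q or Fact ⇒ q or q
  Expr ⇒ Expr or Arg ⇒ Arg or Arg ⇒ Fact or Arg ⇒ q or Arg ⇒ q or Fact ⇒ q or q

q or q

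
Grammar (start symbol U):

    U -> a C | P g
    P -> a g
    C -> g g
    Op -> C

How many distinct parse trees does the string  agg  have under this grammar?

2

Parse trees for agg:
  [U a [C g g]]
  [U [P a g] g]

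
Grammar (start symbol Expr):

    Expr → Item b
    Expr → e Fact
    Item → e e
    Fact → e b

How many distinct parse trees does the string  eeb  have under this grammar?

Parse trees for eeb:
  [Expr [Item e e] b]
  [Expr e [Fact e b]]

2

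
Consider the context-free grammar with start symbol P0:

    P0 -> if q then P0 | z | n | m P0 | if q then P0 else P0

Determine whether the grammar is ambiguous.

Witness: if q then if q then n else n

Derivation 1: P0 ⇒ if q then P0 ⇒ if q then if q then P0 else P0 ⇒ if q then if q then n else P0 ⇒ if q then if q then n else n
Derivation 2: P0 ⇒ if q then P0 else P0 ⇒ if q then if q then P0 else P0 ⇒ if q then if q then n else P0 ⇒ if q then if q then n else n

Two distinct leftmost derivations for the same string.

Ambiguous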